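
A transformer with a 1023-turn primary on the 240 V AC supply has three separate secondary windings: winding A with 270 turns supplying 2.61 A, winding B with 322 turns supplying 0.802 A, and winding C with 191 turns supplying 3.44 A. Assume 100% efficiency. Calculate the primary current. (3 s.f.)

V_A = 240 × 270/1023 = 63.343 V; V_B = 240 × 322/1023 = 75.543 V; V_C = 240 × 191/1023 = 44.809 V.
P_out = V_A I_A + V_B I_B + V_C I_C = 63.343×2.61 + 75.543×0.802 + 44.809×3.44 = 165.33 + 60.585 + 154.14 = 380.05 W.
Ideal ⇒ P_in = P_out, so I_p = P_out/V_p = 380.05/240 = 1.58 A.

I_p ≈ 1.58 A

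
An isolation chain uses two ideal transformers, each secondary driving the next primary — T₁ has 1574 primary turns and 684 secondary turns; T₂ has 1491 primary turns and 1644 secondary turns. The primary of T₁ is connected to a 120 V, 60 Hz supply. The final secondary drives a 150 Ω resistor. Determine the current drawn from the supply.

I_supply ≈ 0.184 A

After T₁: V = 120.00 × 684/1574 = 52.147 V.
After T₂: V = 52.147 × 1644/1491 = 57.499 V.
I_load = 57.499/150 = 0.38332 A, so P_out = 57.499 × 0.38332 = 22.041 W.
All ideal ⇒ P_in = P_out, so I_supply = 22.041/120 = 0.184 A.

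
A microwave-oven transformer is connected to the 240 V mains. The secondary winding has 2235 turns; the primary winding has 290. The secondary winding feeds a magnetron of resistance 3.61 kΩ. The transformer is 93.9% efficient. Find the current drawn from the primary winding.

I_p ≈ 4.21 A

V_s = 240 × 2235/290 = 1849.7 V.
I_s = V_s/R = 1849.7/3610 = 0.51237 A.
P_out = V_s I_s = 1849.7 × 0.51237 = 947.71 W.
P_in = P_out/η = 947.71/0.939 = 1009.3 W.
I_p = P_in/V_p = 1009.3/240 = 4.21 A.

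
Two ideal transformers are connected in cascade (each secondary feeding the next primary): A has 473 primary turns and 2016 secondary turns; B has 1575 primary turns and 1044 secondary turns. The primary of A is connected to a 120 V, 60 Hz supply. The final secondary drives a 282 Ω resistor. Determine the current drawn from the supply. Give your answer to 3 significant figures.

I_supply ≈ 3.40 A

Secondary of A: V = 120.00 × 2016/473 = 511.46 V.
Secondary of B: V = 511.46 × 1044/1575 = 339.02 V.
I_load = 339.02/282 = 1.2022 A, so P_out = 339.02 × 1.2022 = 407.58 W.
All ideal ⇒ P_in = P_out, so I_supply = 407.58/120 = 3.40 A.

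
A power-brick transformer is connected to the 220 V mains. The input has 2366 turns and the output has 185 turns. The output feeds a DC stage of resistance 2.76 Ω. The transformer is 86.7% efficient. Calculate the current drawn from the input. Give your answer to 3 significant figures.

I_in ≈ 0.562 A

V_out = 220 × 185/2366 = 17.202 V.
I_out = V_out/R = 17.202/2.76 = 6.2326 A.
P_out = V_out I_out = 17.202 × 6.2326 = 107.21 W.
P_in = P_out/η = 107.21/0.867 = 123.66 W.
I_in = P_in/V_in = 123.66/220 = 0.562 A.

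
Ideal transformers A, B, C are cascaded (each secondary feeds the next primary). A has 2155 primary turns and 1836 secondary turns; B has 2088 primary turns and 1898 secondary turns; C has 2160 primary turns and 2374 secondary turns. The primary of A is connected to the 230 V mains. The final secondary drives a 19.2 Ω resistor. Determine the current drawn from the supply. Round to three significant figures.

I_supply ≈ 8.68 A

After A: V = 230.00 × 1836/2155 = 195.95 V.
After B: V = 195.95 × 1898/2088 = 178.12 V.
After C: V = 178.12 × 2374/2160 = 195.77 V.
I_load = 195.77/19.2 = 10.196 A, so P_out = 195.77 × 10.196 = 1996.1 W.
All ideal ⇒ P_in = P_out, so I_supply = 1996.1/230 = 8.68 A.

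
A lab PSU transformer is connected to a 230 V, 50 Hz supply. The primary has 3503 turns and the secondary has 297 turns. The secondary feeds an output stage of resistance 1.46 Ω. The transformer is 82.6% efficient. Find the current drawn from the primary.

V_s = 230 × 297/3503 = 19.500 V.
I_s = V_s/R = 19.500/1.46 = 13.356 A.
P_out = V_s I_s = 19.500 × 13.356 = 260.46 W.
P_in = P_out/η = 260.46/0.826 = 315.32 W.
I_p = P_in/V_p = 315.32/230 = 1.37 A.

I_p ≈ 1.37 A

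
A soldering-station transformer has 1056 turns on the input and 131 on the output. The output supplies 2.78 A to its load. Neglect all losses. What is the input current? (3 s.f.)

For an ideal transformer I_in/I_out = N_out/N_in, so I_in = 2.78 × 131/1056 = 0.345 A.

I_in ≈ 0.345 A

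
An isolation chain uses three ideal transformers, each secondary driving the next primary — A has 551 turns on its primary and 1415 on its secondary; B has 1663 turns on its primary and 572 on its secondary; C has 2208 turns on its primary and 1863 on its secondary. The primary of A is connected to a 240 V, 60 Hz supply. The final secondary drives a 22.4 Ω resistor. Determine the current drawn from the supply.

After A: V = 240.00 × 1415/551 = 616.33 V.
After B: V = 616.33 × 572/1663 = 211.99 V.
After C: V = 211.99 × 1863/2208 = 178.87 V.
I_load = 178.87/22.4 = 7.9852 A, so P_out = 178.87 × 7.9852 = 1428.3 W.
All ideal ⇒ P_in = P_out, so I_supply = 1428.3/240 = 5.95 A.

I_supply ≈ 5.95 A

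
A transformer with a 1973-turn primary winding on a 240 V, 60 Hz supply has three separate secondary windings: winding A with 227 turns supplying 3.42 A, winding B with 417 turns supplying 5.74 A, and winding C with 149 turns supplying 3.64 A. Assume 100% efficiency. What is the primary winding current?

V_A = 240 × 227/1973 = 27.613 V; V_B = 240 × 417/1973 = 50.725 V; V_C = 240 × 149/1973 = 18.125 V.
P_out = V_A I_A + V_B I_B + V_C I_C = 27.613×3.42 + 50.725×5.74 + 18.125×3.64 = 94.436 + 291.16 + 65.974 = 451.57 W.
Ideal ⇒ P_in = P_out, so I_p = P_out/V_p = 451.57/240 = 1.88 A.

I_p ≈ 1.88 A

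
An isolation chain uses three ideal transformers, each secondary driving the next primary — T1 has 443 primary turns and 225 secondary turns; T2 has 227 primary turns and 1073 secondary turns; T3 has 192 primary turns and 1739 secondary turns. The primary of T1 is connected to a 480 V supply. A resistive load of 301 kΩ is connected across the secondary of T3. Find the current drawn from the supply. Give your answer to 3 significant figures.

I_supply ≈ 0.754 A

Secondary of T1: V = 480.00 × 225/443 = 243.79 V.
Secondary of T2: V = 243.79 × 1073/227 = 1152.4 V.
Secondary of T3: V = 1152.4 × 1739/192 = 10437 V.
I_load = 10437/301000 = 0.034676 A, so P_out = 10437 × 0.034676 = 361.92 W.
All ideal ⇒ P_in = P_out, so I_supply = 361.92/480 = 0.754 A.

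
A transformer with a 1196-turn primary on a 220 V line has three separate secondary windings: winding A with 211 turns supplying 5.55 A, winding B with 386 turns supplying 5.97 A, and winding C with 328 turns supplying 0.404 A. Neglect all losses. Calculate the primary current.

I_p ≈ 3.02 A

V_A = 220 × 211/1196 = 38.813 V; V_B = 220 × 386/1196 = 71.003 V; V_C = 220 × 328/1196 = 60.334 V.
P_out = V_A I_A + V_B I_B + V_C I_C = 38.813×5.55 + 71.003×5.97 + 60.334×0.404 = 215.41 + 423.89 + 24.375 = 663.68 W.
Ideal ⇒ P_in = P_out, so I_p = P_out/V_p = 663.68/220 = 3.02 A.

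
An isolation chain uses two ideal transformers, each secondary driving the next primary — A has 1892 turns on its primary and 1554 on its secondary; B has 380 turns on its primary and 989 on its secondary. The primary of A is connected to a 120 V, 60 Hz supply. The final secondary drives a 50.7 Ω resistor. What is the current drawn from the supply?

Secondary of A: V = 120.00 × 1554/1892 = 98.562 V.
Secondary of B: V = 98.562 × 989/380 = 256.52 V.
I_load = 256.52/50.7 = 5.0596 A, so P_out = 256.52 × 5.0596 = 1297.9 W.
All ideal ⇒ P_in = P_out, so I_supply = 1297.9/120 = 10.8 A.

I_supply ≈ 10.8 A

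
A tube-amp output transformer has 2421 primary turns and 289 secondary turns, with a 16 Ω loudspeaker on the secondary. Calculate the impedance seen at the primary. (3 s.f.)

Z_p = (N_p/N_s)² × Z_s = (2421/289)² × 16 = 1120 Ω.

Z_p ≈ 1120 Ω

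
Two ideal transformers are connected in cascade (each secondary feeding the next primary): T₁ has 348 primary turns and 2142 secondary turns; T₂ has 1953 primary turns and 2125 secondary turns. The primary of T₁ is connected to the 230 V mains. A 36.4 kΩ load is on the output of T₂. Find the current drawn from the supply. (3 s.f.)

Secondary of T₁: V = 230.00 × 2142/348 = 1415.7 V.
Secondary of T₂: V = 1415.7 × 2125/1953 = 1540.4 V.
I_load = 1540.4/36400 = 0.042318 A, so P_out = 1540.4 × 0.042318 = 65.185 W.
All ideal ⇒ P_in = P_out, so I_supply = 65.185/230 = 0.283 A.

I_supply ≈ 0.283 A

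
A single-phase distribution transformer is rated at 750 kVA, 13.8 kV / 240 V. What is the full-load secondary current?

I_s ≈ 3120 A

I_s = S/V_s = 750000/240 = 3120 A.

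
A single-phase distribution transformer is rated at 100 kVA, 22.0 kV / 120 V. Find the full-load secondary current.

I_s ≈ 833 A

I_s = S/V_s = 100000/120 = 833 A.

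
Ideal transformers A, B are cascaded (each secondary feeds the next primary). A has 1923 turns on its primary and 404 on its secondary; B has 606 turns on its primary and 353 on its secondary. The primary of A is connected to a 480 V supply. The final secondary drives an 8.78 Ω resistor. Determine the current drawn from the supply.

I_supply ≈ 0.819 A

Secondary of A: V = 480.00 × 404/1923 = 100.84 V.
Secondary of B: V = 100.84 × 353/606 = 58.742 V.
I_load = 58.742/8.78 = 6.6904 A, so P_out = 58.742 × 6.6904 = 393.00 W.
All ideal ⇒ P_in = P_out, so I_supply = 393.00/480 = 0.819 A.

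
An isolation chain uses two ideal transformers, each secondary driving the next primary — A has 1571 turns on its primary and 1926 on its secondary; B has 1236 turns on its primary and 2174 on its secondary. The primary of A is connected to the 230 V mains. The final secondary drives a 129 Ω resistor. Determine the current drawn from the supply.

I_supply ≈ 8.29 A

After A: V = 230.00 × 1926/1571 = 281.97 V.
After B: V = 281.97 × 2174/1236 = 495.96 V.
I_load = 495.96/129 = 3.8447 A, so P_out = 495.96 × 3.8447 = 1906.8 W.
All ideal ⇒ P_in = P_out, so I_supply = 1906.8/230 = 8.29 A.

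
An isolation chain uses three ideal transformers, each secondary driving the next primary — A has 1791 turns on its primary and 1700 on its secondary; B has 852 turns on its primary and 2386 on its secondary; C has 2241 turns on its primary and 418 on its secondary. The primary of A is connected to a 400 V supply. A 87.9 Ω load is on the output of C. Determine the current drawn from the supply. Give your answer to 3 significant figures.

After A: V = 400.00 × 1700/1791 = 379.68 V.
After B: V = 379.68 × 2386/852 = 1063.3 V.
After C: V = 1063.3 × 418/2241 = 198.33 V.
I_load = 198.33/87.9 = 2.2563 A, so P_out = 198.33 × 2.2563 = 447.47 W.
All ideal ⇒ P_in = P_out, so I_supply = 447.47/400 = 1.12 A.

I_supply ≈ 1.12 A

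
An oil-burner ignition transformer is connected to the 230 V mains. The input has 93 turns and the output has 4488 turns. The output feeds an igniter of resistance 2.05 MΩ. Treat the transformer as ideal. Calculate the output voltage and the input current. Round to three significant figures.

V_out = V_in × N_out/N_in = 230 × 4488/93 = 11099 V.
I_out = V_out/R = 11099/(2.05×10^6) = 0.0054143 A.
I_in = I_out × N_out/N_in = 0.0054143 × 4488/93 = 0.261 A.

V_out ≈ 11100 V, I_in ≈ 0.261 A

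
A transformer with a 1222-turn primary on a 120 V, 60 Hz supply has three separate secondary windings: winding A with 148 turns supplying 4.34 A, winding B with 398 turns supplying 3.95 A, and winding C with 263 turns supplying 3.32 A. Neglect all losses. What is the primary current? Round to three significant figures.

V_A = 120 × 148/1222 = 14.534 V; V_B = 120 × 398/1222 = 39.083 V; V_C = 120 × 263/1222 = 25.827 V.
P_out = V_A I_A + V_B I_B + V_C I_C = 14.534×4.34 + 39.083×3.95 + 25.827×3.32 = 63.076 + 154.38 + 85.744 = 303.20 W.
Ideal ⇒ P_in = P_out, so I_p = P_out/V_p = 303.20/120 = 2.53 A.

I_p ≈ 2.53 A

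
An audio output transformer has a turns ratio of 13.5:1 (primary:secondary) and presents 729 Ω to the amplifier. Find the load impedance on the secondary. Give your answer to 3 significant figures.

Z_s = Z_p/(N_p/N_s)² = 729/13.5² = 4.00 Ω.

Z_s ≈ 4.00 Ω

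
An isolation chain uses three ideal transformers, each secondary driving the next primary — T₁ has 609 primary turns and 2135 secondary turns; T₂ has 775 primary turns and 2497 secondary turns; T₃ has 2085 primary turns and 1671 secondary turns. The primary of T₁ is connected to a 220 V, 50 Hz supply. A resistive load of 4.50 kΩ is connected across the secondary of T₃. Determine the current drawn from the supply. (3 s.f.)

I_supply ≈ 4.01 A

After T₁: V = 220.00 × 2135/609 = 771.26 V.
After T₂: V = 771.26 × 2497/775 = 2485.0 V.
After T₃: V = 2485.0 × 1671/2085 = 1991.5 V.
I_load = 1991.5/4500 = 0.44257 A, so P_out = 1991.5 × 0.44257 = 881.39 W.
All ideal ⇒ P_in = P_out, so I_supply = 881.39/220 = 4.01 A.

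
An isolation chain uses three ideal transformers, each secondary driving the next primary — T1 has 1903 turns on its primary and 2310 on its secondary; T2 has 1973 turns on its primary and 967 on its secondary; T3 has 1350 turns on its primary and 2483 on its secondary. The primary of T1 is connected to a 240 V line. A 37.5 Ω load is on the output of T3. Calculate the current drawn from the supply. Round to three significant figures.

Secondary of T1: V = 240.00 × 2310/1903 = 291.33 V.
Secondary of T2: V = 291.33 × 967/1973 = 142.79 V.
Secondary of T3: V = 142.79 × 2483/1350 = 262.62 V.
I_load = 262.62/37.5 = 7.0032 A, so P_out = 262.62 × 7.0032 = 1839.2 W.
All ideal ⇒ P_in = P_out, so I_supply = 1839.2/240 = 7.66 A.

I_supply ≈ 7.66 A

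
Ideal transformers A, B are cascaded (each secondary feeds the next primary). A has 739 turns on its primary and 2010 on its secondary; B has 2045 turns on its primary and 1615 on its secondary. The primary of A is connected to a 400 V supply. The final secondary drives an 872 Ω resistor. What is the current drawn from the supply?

I_supply ≈ 2.12 A

Secondary of A: V = 400.00 × 2010/739 = 1088.0 V.
Secondary of B: V = 1088.0 × 1615/2045 = 859.19 V.
I_load = 859.19/872 = 0.98531 A, so P_out = 859.19 × 0.98531 = 846.57 W.
All ideal ⇒ P_in = P_out, so I_supply = 846.57/400 = 2.12 A.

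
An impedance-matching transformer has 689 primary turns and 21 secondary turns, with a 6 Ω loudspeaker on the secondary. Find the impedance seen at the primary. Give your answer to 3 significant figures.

Z_p = (N_p/N_s)² × Z_s = (689/21)² × 6 = 6460 Ω.

Z_p ≈ 6460 Ω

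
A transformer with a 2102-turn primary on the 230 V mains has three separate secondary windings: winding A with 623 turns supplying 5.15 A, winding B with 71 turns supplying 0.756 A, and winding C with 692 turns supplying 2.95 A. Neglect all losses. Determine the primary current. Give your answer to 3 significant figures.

I_p ≈ 2.52 A

V_A = 230 × 623/2102 = 68.168 V; V_B = 230 × 71/2102 = 7.7688 V; V_C = 230 × 692/2102 = 75.718 V.
P_out = V_A I_A + V_B I_B + V_C I_C = 68.168×5.15 + 7.7688×0.756 + 75.718×2.95 = 351.07 + 5.8732 + 223.37 = 580.31 W.
Ideal ⇒ P_in = P_out, so I_p = P_out/V_p = 580.31/230 = 2.52 A.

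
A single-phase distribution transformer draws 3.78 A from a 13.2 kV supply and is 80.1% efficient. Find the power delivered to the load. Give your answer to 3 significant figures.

P_in = V_in I_in = 13200 × 3.78 = 49896 W.
P_out = η P_in = 0.801 × 49896 = 40000 W.

P_out ≈ 40000 W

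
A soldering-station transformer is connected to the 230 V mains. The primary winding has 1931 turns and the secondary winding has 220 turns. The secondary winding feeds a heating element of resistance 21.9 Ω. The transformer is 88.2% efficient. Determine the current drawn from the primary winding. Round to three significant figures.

I_p ≈ 0.155 A

V_s = 230 × 220/1931 = 26.204 V.
I_s = V_s/R = 26.204/21.9 = 1.1965 A.
P_out = V_s I_s = 26.204 × 1.1965 = 31.354 W.
P_in = P_out/η = 31.354/0.882 = 35.549 W.
I_p = P_in/V_p = 35.549/230 = 0.155 A.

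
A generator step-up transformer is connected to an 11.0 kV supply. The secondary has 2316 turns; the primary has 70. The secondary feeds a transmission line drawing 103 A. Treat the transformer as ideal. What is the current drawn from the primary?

For an ideal transformer I_p N_p = I_s N_s, so I_p = 103 × 2316/70 = 3410 A.

I_p ≈ 3410 A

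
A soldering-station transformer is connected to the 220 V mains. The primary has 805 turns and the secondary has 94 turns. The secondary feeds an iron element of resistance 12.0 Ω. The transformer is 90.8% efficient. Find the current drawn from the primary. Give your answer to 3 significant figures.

I_p ≈ 0.275 A

V_s = 220 × 94/805 = 25.689 V.
I_s = V_s/R = 25.689/12.0 = 2.1408 A.
P_out = V_s I_s = 25.689 × 2.1408 = 54.996 W.
P_in = P_out/η = 54.996/0.908 = 60.568 W.
I_p = P_in/V_p = 60.568/220 = 0.275 A.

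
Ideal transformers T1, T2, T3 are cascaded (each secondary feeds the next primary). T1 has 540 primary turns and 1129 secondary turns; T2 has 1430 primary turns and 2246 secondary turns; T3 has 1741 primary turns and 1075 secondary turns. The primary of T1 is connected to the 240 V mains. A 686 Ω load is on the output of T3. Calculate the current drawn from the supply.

I_supply ≈ 1.44 A

Secondary of T1: V = 240.00 × 1129/540 = 501.78 V.
Secondary of T2: V = 501.78 × 2246/1430 = 788.11 V.
Secondary of T3: V = 788.11 × 1075/1741 = 486.63 V.
I_load = 486.63/686 = 0.70937 A, so P_out = 486.63 × 0.70937 = 345.20 W.
All ideal ⇒ P_in = P_out, so I_supply = 345.20/240 = 1.44 A.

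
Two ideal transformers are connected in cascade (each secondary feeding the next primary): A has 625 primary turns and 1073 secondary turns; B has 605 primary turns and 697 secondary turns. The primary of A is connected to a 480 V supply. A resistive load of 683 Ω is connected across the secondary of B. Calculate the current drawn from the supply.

I_supply ≈ 2.75 A

After A: V = 480.00 × 1073/625 = 824.06 V.
After B: V = 824.06 × 697/605 = 949.38 V.
I_load = 949.38/683 = 1.3900 A, so P_out = 949.38 × 1.3900 = 1319.6 W.
All ideal ⇒ P_in = P_out, so I_supply = 1319.6/480 = 2.75 A.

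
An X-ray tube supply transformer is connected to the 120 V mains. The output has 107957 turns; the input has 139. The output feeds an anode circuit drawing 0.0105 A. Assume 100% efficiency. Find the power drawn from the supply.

I_in = I_out × N_out/N_in = 0.0105 × 107957/139 = 8.1550 A.
P = V_in I_in = 120 × 8.1550 = 979 W.

P ≈ 979 W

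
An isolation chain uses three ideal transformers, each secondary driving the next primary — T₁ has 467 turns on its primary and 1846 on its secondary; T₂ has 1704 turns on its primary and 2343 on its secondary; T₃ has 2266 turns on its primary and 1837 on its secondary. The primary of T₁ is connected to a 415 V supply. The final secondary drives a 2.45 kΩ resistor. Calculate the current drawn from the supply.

I_supply ≈ 3.29 A

After T₁: V = 415.00 × 1846/467 = 1640.4 V.
After T₂: V = 1640.4 × 2343/1704 = 2255.6 V.
After T₃: V = 2255.6 × 1837/2266 = 1828.6 V.
I_load = 1828.6/2450 = 0.74636 A, so P_out = 1828.6 × 0.74636 = 1364.8 W.
All ideal ⇒ P_in = P_out, so I_supply = 1364.8/415 = 3.29 A.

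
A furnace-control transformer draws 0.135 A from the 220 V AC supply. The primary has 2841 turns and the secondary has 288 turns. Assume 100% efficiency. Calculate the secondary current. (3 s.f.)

I_s/I_p = N_p/N_s, so I_s = 0.135 × 2841/288 = 1.33 A.

I_s ≈ 1.33 A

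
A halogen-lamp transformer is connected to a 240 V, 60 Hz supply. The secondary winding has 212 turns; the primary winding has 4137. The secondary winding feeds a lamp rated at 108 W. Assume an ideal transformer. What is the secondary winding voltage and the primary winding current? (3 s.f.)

V_s = V_p × N_s/N_p = 240 × 212/4137 = 12.299 V.
I_s = P/V_s = 108/12.299 = 8.7814 A.
I_p = I_s × N_s/N_p = 8.7814 × 212/4137 = 0.450 A.

V_s ≈ 12.3 V, I_p ≈ 0.450 A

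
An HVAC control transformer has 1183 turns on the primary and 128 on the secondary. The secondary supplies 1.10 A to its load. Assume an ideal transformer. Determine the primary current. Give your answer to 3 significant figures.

I_p ≈ 0.119 A

For an ideal transformer I_p/I_s = N_s/N_p, so I_p = 1.10 × 128/1183 = 0.119 A.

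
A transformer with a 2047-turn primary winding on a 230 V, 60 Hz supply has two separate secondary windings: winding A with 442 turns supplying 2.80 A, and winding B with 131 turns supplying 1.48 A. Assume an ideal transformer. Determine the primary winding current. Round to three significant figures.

I_p ≈ 0.699 A

V_A = 230 × 442/2047 = 49.663 V; V_B = 230 × 131/2047 = 14.719 V.
P_out = V_A I_A + V_B I_B = 49.663×2.80 + 14.719×1.48 = 139.06 + 21.784 = 160.84 W.
Ideal ⇒ P_in = P_out, so I_p = P_out/V_p = 160.84/230 = 0.699 A.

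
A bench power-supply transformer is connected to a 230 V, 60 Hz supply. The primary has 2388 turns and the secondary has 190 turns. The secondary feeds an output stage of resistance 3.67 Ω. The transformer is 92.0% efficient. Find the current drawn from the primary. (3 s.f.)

I_p ≈ 0.431 A

V_s = 230 × 190/2388 = 18.300 V.
I_s = V_s/R = 18.300/3.67 = 4.9863 A.
P_out = V_s I_s = 18.300 × 4.9863 = 91.249 W.
P_in = P_out/η = 91.249/0.920 = 99.184 W.
I_p = P_in/V_p = 99.184/230 = 0.431 A.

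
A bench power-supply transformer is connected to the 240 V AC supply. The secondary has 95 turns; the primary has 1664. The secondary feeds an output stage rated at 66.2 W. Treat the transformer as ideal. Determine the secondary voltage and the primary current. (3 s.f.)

V_s ≈ 13.7 V, I_p ≈ 0.276 A

V_s = V_p × N_s/N_p = 240 × 95/1664 = 13.702 V.
I_s = P/V_s = 66.2/13.702 = 4.8314 A.
I_p = I_s × N_s/N_p = 4.8314 × 95/1664 = 0.276 A.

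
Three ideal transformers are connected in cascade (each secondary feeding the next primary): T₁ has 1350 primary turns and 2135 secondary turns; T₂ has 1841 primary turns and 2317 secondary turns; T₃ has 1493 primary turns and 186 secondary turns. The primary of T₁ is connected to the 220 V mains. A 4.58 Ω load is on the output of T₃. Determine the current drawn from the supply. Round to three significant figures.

I_supply ≈ 2.95 A

Secondary of T₁: V = 220.00 × 2135/1350 = 347.93 V.
Secondary of T₂: V = 347.93 × 2317/1841 = 437.88 V.
Secondary of T₃: V = 437.88 × 186/1493 = 54.552 V.
I_load = 54.552/4.58 = 11.911 A, so P_out = 54.552 × 11.911 = 649.77 W.
All ideal ⇒ P_in = P_out, so I_supply = 649.77/220 = 2.95 A.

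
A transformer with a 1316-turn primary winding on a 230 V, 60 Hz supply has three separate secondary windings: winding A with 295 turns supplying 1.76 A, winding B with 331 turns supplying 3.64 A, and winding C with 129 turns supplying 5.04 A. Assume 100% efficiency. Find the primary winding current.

I_p ≈ 1.80 A

V_A = 230 × 295/1316 = 51.558 V; V_B = 230 × 331/1316 = 57.850 V; V_C = 230 × 129/1316 = 22.546 V.
P_out = V_A I_A + V_B I_B + V_C I_C = 51.558×1.76 + 57.850×3.64 + 22.546×5.04 = 90.742 + 210.57 + 113.63 = 414.94 W.
Ideal ⇒ P_in = P_out, so I_p = P_out/V_p = 414.94/230 = 1.80 A.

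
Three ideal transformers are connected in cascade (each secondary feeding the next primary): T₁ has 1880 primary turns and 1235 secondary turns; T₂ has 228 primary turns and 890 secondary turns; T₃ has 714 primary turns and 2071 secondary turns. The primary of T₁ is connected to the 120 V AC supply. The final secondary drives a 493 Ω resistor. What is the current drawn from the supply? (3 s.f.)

Secondary of T₁: V = 120.00 × 1235/1880 = 78.830 V.
Secondary of T₂: V = 78.830 × 890/228 = 307.71 V.
Secondary of T₃: V = 307.71 × 2071/714 = 892.54 V.
I_load = 892.54/493 = 1.8104 A, so P_out = 892.54 × 1.8104 = 1615.9 W.
All ideal ⇒ P_in = P_out, so I_supply = 1615.9/120 = 13.5 A.

I_supply ≈ 13.5 A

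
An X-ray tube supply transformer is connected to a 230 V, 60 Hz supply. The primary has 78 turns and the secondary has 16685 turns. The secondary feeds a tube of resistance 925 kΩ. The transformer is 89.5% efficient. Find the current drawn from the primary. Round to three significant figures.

I_p ≈ 12.7 A

V_s = 230 × 16685/78 = 49199 V.
I_s = V_s/R = 49199/925000 = 0.053188 A.
P_out = V_s I_s = 49199 × 0.053188 = 2616.8 W.
P_in = P_out/η = 2616.8/0.895 = 2923.8 W.
I_p = P_in/V_p = 2923.8/230 = 12.7 A.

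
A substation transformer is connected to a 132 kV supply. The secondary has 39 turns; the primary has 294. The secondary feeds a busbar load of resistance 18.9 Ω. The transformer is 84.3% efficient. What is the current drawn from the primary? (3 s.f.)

I_p ≈ 146 A

V_s = 132000 × 39/294 = 17510 V.
I_s = V_s/R = 17510/18.9 = 926.47 A.
P_out = V_s I_s = 17510 × 926.47 = 1.6223×10^7 W.
P_in = P_out/η = 1.6223×10^7/0.843 = 1.9244×10^7 W.
I_p = P_in/V_p = 1.9244×10^7/132000 = 146 A.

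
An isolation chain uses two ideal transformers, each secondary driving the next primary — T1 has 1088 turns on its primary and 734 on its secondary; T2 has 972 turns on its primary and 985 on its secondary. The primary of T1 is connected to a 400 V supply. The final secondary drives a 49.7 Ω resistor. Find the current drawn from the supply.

Secondary of T1: V = 400.00 × 734/1088 = 269.85 V.
Secondary of T2: V = 269.85 × 985/972 = 273.46 V.
I_load = 273.46/49.7 = 5.5023 A, so P_out = 273.46 × 5.5023 = 1504.7 W.
All ideal ⇒ P_in = P_out, so I_supply = 1504.7/400 = 3.76 A.

I_supply ≈ 3.76 A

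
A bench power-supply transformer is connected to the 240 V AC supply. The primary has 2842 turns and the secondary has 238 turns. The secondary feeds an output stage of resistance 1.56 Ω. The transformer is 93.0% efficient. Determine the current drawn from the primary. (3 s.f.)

I_p ≈ 1.16 A

V_s = 240 × 238/2842 = 20.099 V.
I_s = V_s/R = 20.099/1.56 = 12.884 A.
P_out = V_s I_s = 20.099 × 12.884 = 258.94 W.
P_in = P_out/η = 258.94/0.930 = 278.43 W.
I_p = P_in/V_p = 278.43/240 = 1.16 A.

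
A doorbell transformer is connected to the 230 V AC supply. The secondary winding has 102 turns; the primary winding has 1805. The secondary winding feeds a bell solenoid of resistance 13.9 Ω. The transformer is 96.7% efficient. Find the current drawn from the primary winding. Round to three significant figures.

I_p ≈ 0.0546 A

V_s = 230 × 102/1805 = 12.997 V.
I_s = V_s/R = 12.997/13.9 = 0.93505 A.
P_out = V_s I_s = 12.997 × 0.93505 = 12.153 W.
P_in = P_out/η = 12.153/0.967 = 12.568 W.
I_p = P_in/V_p = 12.568/230 = 0.0546 A.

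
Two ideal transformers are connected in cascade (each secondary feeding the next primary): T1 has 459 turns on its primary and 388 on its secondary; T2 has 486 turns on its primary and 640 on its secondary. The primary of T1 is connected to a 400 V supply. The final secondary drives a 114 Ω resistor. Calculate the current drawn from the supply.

I_supply ≈ 4.35 A

Secondary of T1: V = 400.00 × 388/459 = 338.13 V.
Secondary of T2: V = 338.13 × 640/486 = 445.27 V.
I_load = 445.27/114 = 3.9059 A, so P_out = 445.27 × 3.9059 = 1739.2 W.
All ideal ⇒ P_in = P_out, so I_supply = 1739.2/400 = 4.35 A.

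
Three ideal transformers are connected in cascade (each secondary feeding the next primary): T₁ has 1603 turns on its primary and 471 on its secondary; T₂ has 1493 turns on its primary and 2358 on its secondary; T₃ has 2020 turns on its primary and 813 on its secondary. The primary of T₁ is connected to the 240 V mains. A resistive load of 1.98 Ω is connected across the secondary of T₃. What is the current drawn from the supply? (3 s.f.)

After T₁: V = 240.00 × 471/1603 = 70.518 V.
After T₂: V = 70.518 × 2358/1493 = 111.37 V.
After T₃: V = 111.37 × 813/2020 = 44.825 V.
I_load = 44.825/1.98 = 22.639 A, so P_out = 44.825 × 22.639 = 1014.8 W.
All ideal ⇒ P_in = P_out, so I_supply = 1014.8/240 = 4.23 A.

I_supply ≈ 4.23 A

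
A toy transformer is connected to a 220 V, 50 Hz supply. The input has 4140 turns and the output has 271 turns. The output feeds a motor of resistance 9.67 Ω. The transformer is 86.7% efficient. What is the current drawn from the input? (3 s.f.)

I_in ≈ 0.112 A

V_out = 220 × 271/4140 = 14.401 V.
I_out = V_out/R = 14.401/9.67 = 1.4892 A.
P_out = V_out I_out = 14.401 × 1.4892 = 21.447 W.
P_in = P_out/η = 21.447/0.867 = 24.736 W.
I_in = P_in/V_in = 24.736/220 = 0.112 A.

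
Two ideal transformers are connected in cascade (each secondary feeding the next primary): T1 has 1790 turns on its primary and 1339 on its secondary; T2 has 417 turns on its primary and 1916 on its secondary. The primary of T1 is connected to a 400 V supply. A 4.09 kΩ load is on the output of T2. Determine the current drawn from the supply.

Secondary of T1: V = 400.00 × 1339/1790 = 299.22 V.
Secondary of T2: V = 299.22 × 1916/417 = 1374.8 V.
I_load = 1374.8/4090 = 0.33614 A, so P_out = 1374.8 × 0.33614 = 462.14 W.
All ideal ⇒ P_in = P_out, so I_supply = 462.14/400 = 1.16 A.

I_supply ≈ 1.16 A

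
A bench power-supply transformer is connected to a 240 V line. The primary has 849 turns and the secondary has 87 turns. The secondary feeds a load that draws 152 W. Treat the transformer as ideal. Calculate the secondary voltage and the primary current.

V_s ≈ 24.6 V, I_p ≈ 0.633 A

V_s = V_p × N_s/N_p = 240 × 87/849 = 24.594 V.
I_s = P/V_s = 152/24.594 = 6.1805 A.
I_p = I_s × N_s/N_p = 6.1805 × 87/849 = 0.633 A.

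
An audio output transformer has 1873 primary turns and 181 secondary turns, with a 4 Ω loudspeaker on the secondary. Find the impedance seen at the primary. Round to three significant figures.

Z_p ≈ 428 Ω

Z_p = (N_p/N_s)² × Z_s = (1873/181)² × 4 = 428 Ω.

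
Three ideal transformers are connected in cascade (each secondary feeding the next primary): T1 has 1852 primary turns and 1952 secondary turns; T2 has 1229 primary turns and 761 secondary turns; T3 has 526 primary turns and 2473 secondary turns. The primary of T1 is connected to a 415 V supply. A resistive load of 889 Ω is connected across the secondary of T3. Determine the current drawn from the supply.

I_supply ≈ 4.40 A

Secondary of T1: V = 415.00 × 1952/1852 = 437.41 V.
Secondary of T2: V = 437.41 × 761/1229 = 270.84 V.
Secondary of T3: V = 270.84 × 2473/526 = 1273.4 V.
I_load = 1273.4/889 = 1.4324 A, so P_out = 1273.4 × 1.4324 = 1824.0 W.
All ideal ⇒ P_in = P_out, so I_supply = 1824.0/415 = 4.40 A.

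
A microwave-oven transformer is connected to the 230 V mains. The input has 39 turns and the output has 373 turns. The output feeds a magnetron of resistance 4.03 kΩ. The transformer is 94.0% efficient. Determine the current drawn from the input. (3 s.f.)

I_in ≈ 5.55 A

V_out = 230 × 373/39 = 2199.7 V.
I_out = V_out/R = 2199.7/4030 = 0.54584 A.
P_out = V_out I_out = 2199.7 × 0.54584 = 1200.7 W.
P_in = P_out/η = 1200.7/0.940 = 1277.4 W.
I_in = P_in/V_in = 1277.4/230 = 5.55 A.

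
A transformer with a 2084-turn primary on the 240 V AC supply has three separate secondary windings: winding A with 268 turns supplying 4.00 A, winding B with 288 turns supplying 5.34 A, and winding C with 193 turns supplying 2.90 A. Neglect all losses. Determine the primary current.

V_A = 240 × 268/2084 = 30.864 V; V_B = 240 × 288/2084 = 33.167 V; V_C = 240 × 193/2084 = 22.226 V.
P_out = V_A I_A + V_B I_B + V_C I_C = 30.864×4.00 + 33.167×5.34 + 22.226×2.90 = 123.45 + 177.11 + 64.457 = 365.02 W.
Ideal ⇒ P_in = P_out, so I_p = P_out/V_p = 365.02/240 = 1.52 A.

I_p ≈ 1.52 A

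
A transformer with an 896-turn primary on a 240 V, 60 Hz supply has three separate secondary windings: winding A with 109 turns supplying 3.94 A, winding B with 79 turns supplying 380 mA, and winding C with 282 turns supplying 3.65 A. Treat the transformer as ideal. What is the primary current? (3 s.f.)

V_A = 240 × 109/896 = 29.196 V; V_B = 240 × 79/896 = 21.161 V; V_C = 240 × 282/896 = 75.536 V.
P_out = V_A I_A + V_B I_B + V_C I_C = 29.196×3.94 + 21.161×0.380 + 75.536×3.65 = 115.03 + 8.0411 + 275.71 = 398.78 W.
Ideal ⇒ P_in = P_out, so I_p = P_out/V_p = 398.78/240 = 1.66 A.

I_p ≈ 1.66 A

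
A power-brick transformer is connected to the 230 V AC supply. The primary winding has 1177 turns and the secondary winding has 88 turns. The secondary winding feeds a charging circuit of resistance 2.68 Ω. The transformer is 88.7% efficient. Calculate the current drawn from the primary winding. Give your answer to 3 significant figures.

V_s = 230 × 88/1177 = 17.196 V.
I_s = V_s/R = 17.196/2.68 = 6.4165 A.
P_out = V_s I_s = 17.196 × 6.4165 = 110.34 W.
P_in = P_out/η = 110.34/0.887 = 124.40 W.
I_p = P_in/V_p = 124.40/230 = 0.541 A.

I_p ≈ 0.541 A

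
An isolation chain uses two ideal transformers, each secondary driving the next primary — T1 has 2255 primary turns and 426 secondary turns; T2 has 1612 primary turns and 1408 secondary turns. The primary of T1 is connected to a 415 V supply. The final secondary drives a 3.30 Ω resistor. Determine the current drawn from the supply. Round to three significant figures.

I_supply ≈ 3.42 A

After T1: V = 415.00 × 426/2255 = 78.399 V.
After T2: V = 78.399 × 1408/1612 = 68.478 V.
I_load = 68.478/3.30 = 20.751 A, so P_out = 68.478 × 20.751 = 1421.0 W.
All ideal ⇒ P_in = P_out, so I_supply = 1421.0/415 = 3.42 A.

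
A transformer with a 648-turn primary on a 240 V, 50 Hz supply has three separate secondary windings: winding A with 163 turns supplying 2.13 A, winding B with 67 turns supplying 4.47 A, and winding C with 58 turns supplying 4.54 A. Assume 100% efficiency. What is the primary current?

I_p ≈ 1.40 A

V_A = 240 × 163/648 = 60.370 V; V_B = 240 × 67/648 = 24.815 V; V_C = 240 × 58/648 = 21.481 V.
P_out = V_A I_A + V_B I_B + V_C I_C = 60.370×2.13 + 24.815×4.47 + 21.481×4.54 = 128.59 + 110.92 + 97.526 = 337.04 W.
Ideal ⇒ P_in = P_out, so I_p = P_out/V_p = 337.04/240 = 1.40 A.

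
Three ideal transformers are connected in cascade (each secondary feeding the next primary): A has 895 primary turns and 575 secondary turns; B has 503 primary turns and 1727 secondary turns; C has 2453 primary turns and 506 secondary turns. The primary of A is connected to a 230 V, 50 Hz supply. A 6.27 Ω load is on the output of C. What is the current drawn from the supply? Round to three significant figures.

I_supply ≈ 7.59 A

Secondary of A: V = 230.00 × 575/895 = 147.77 V.
Secondary of B: V = 147.77 × 1727/503 = 507.34 V.
Secondary of C: V = 507.34 × 506/2453 = 104.65 V.
I_load = 104.65/6.27 = 16.691 A, so P_out = 104.65 × 16.691 = 1746.8 W.
All ideal ⇒ P_in = P_out, so I_supply = 1746.8/230 = 7.59 A.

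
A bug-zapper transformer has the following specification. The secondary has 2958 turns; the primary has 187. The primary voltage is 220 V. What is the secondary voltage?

V_s/V_p = N_s/N_p, so V_s = 220 × 2958/187 = 3480 V.

V_s ≈ 3480 V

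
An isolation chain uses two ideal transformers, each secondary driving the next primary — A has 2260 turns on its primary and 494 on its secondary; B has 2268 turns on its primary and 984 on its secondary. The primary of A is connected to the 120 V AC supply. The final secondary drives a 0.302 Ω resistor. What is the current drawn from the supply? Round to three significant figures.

After A: V = 120.00 × 494/2260 = 26.230 V.
After B: V = 26.230 × 984/2268 = 11.380 V.
I_load = 11.380/0.302 = 37.683 A, so P_out = 11.380 × 37.683 = 428.84 W.
All ideal ⇒ P_in = P_out, so I_supply = 428.84/120 = 3.57 A.

I_supply ≈ 3.57 A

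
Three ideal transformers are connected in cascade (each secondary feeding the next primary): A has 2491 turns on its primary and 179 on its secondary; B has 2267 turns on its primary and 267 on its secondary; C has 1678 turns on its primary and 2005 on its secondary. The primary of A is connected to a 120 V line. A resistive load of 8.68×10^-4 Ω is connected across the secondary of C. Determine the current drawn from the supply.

After A: V = 120.00 × 179/2491 = 8.6230 V.
After B: V = 8.6230 × 267/2267 = 1.0156 V.
After C: V = 1.0156 × 2005/1678 = 1.2135 V.
I_load = 1.2135/(8.68×10^-4) = 1398.1 A, so P_out = 1.2135 × 1398.1 = 1696.5 W.
All ideal ⇒ P_in = P_out, so I_supply = 1696.5/120 = 14.1 A.

I_supply ≈ 14.1 A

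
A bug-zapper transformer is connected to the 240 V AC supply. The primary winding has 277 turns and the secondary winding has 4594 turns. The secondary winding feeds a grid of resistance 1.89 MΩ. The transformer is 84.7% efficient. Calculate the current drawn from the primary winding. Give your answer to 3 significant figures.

I_p ≈ 0.0412 A

V_s = 240 × 4594/277 = 3980.4 V.
I_s = V_s/R = 3980.4/(1.89×10^6) = 0.0021060 A.
P_out = V_s I_s = 3980.4 × 0.0021060 = 8.3827 W.
P_in = P_out/η = 8.3827/0.847 = 9.8969 W.
I_p = P_in/V_p = 9.8969/240 = 0.0412 A.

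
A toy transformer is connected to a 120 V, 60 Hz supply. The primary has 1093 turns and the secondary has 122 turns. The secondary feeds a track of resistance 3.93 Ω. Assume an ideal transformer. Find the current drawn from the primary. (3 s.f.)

V_s = V_p × N_s/N_p = 120 × 122/1093 = 13.394 V.
I_s = V_s/R = 13.394/3.93 = 3.4082 A.
For an ideal transformer I_p N_p = I_s N_s, so I_p = 3.4082 × 122/1093 = 0.380 A.

I_p ≈ 0.380 A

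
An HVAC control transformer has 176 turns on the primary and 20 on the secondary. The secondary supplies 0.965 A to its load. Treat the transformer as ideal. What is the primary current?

For an ideal transformer I_p/I_s = N_s/N_p, so I_p = 0.965 × 20/176 = 0.110 A.

I_p ≈ 0.110 A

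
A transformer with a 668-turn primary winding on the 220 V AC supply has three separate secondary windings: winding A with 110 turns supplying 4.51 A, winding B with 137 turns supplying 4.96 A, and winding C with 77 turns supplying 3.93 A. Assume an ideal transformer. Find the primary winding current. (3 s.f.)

V_A = 220 × 110/668 = 36.228 V; V_B = 220 × 137/668 = 45.120 V; V_C = 220 × 77/668 = 25.359 V.
P_out = V_A I_A + V_B I_B + V_C I_C = 36.228×4.51 + 45.120×4.96 + 25.359×3.93 = 163.39 + 223.79 + 99.662 = 486.84 W.
Ideal ⇒ P_in = P_out, so I_p = P_out/V_p = 486.84/220 = 2.21 A.

I_p ≈ 2.21 A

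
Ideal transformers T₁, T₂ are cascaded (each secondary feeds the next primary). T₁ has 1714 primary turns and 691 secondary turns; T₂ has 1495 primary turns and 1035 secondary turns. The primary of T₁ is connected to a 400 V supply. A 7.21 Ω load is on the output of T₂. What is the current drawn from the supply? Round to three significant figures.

After T₁: V = 400.00 × 691/1714 = 161.26 V.
After T₂: V = 161.26 × 1035/1495 = 111.64 V.
I_load = 111.64/7.21 = 15.484 A, so P_out = 111.64 × 15.484 = 1728.7 W.
All ideal ⇒ P_in = P_out, so I_supply = 1728.7/400 = 4.32 A.

I_supply ≈ 4.32 A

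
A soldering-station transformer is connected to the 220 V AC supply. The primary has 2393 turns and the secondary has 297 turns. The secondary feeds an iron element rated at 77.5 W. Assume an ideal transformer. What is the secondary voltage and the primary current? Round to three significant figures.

V_s ≈ 27.3 V, I_p ≈ 0.352 A

V_s = V_p × N_s/N_p = 220 × 297/2393 = 27.305 V.
I_s = P/V_s = 77.5/27.305 = 2.8383 A.
I_p = I_s × N_s/N_p = 2.8383 × 297/2393 = 0.352 A.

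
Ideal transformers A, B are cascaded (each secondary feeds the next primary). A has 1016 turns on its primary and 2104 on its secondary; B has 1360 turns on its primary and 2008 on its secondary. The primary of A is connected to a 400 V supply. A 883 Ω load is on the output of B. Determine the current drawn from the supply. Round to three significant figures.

I_supply ≈ 4.23 A

Secondary of A: V = 400.00 × 2104/1016 = 828.35 V.
Secondary of B: V = 828.35 × 2008/1360 = 1223.0 V.
I_load = 1223.0/883 = 1.3851 A, so P_out = 1223.0 × 1.3851 = 1694.0 W.
All ideal ⇒ P_in = P_out, so I_supply = 1694.0/400 = 4.23 A.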